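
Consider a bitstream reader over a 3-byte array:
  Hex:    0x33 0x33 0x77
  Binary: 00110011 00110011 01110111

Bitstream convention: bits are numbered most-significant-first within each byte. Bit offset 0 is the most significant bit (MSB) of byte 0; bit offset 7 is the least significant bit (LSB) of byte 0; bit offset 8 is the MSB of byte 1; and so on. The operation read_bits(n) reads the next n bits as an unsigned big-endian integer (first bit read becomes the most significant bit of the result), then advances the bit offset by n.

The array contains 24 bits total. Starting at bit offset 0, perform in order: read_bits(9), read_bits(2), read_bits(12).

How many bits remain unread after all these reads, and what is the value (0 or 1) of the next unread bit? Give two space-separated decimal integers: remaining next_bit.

Read 1: bits[0:9] width=9 -> value=102 (bin 001100110); offset now 9 = byte 1 bit 1; 15 bits remain
Read 2: bits[9:11] width=2 -> value=1 (bin 01); offset now 11 = byte 1 bit 3; 13 bits remain
Read 3: bits[11:23] width=12 -> value=2491 (bin 100110111011); offset now 23 = byte 2 bit 7; 1 bits remain

Answer: 1 1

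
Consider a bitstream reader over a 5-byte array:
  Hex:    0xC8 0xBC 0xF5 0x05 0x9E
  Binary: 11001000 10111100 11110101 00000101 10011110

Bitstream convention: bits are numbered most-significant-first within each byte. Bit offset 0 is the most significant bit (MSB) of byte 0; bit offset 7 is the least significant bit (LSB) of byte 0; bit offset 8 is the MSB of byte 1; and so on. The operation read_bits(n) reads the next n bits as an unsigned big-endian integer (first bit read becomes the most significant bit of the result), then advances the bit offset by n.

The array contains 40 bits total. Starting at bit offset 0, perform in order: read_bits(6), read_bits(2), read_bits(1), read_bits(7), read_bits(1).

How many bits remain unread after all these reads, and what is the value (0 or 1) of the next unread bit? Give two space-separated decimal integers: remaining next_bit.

Answer: 23 1

Derivation:
Read 1: bits[0:6] width=6 -> value=50 (bin 110010); offset now 6 = byte 0 bit 6; 34 bits remain
Read 2: bits[6:8] width=2 -> value=0 (bin 00); offset now 8 = byte 1 bit 0; 32 bits remain
Read 3: bits[8:9] width=1 -> value=1 (bin 1); offset now 9 = byte 1 bit 1; 31 bits remain
Read 4: bits[9:16] width=7 -> value=60 (bin 0111100); offset now 16 = byte 2 bit 0; 24 bits remain
Read 5: bits[16:17] width=1 -> value=1 (bin 1); offset now 17 = byte 2 bit 1; 23 bits remain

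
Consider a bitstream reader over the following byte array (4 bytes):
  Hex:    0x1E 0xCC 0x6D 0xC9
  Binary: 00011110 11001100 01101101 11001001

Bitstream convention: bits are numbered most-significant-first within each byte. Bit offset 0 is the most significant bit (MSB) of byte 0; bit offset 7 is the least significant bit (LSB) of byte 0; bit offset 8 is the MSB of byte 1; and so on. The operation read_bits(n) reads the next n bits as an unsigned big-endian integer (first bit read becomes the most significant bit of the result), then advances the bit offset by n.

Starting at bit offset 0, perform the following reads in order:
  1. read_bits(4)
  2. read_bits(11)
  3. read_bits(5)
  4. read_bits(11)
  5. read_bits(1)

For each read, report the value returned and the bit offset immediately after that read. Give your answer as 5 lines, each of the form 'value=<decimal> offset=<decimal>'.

Read 1: bits[0:4] width=4 -> value=1 (bin 0001); offset now 4 = byte 0 bit 4; 28 bits remain
Read 2: bits[4:15] width=11 -> value=1894 (bin 11101100110); offset now 15 = byte 1 bit 7; 17 bits remain
Read 3: bits[15:20] width=5 -> value=6 (bin 00110); offset now 20 = byte 2 bit 4; 12 bits remain
Read 4: bits[20:31] width=11 -> value=1764 (bin 11011100100); offset now 31 = byte 3 bit 7; 1 bits remain
Read 5: bits[31:32] width=1 -> value=1 (bin 1); offset now 32 = byte 4 bit 0; 0 bits remain

Answer: value=1 offset=4
value=1894 offset=15
value=6 offset=20
value=1764 offset=31
value=1 offset=32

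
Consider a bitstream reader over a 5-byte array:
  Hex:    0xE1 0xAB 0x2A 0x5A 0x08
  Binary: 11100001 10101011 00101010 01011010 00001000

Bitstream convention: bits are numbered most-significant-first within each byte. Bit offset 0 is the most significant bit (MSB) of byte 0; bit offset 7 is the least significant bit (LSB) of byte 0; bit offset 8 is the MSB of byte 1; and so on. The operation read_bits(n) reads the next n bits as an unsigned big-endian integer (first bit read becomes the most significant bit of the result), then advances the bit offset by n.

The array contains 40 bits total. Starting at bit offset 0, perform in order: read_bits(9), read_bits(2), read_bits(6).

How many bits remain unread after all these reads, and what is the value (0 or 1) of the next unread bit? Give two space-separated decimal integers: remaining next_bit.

Answer: 23 0

Derivation:
Read 1: bits[0:9] width=9 -> value=451 (bin 111000011); offset now 9 = byte 1 bit 1; 31 bits remain
Read 2: bits[9:11] width=2 -> value=1 (bin 01); offset now 11 = byte 1 bit 3; 29 bits remain
Read 3: bits[11:17] width=6 -> value=22 (bin 010110); offset now 17 = byte 2 bit 1; 23 bits remain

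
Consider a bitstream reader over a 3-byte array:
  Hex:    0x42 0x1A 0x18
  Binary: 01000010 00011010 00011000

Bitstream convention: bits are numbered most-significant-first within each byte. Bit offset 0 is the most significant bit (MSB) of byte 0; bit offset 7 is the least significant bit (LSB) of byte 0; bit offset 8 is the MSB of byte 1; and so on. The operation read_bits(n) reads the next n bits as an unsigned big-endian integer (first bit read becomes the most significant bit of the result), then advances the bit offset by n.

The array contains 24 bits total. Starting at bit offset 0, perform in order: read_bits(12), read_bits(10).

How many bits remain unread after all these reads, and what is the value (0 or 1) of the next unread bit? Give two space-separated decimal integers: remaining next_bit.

Read 1: bits[0:12] width=12 -> value=1057 (bin 010000100001); offset now 12 = byte 1 bit 4; 12 bits remain
Read 2: bits[12:22] width=10 -> value=646 (bin 1010000110); offset now 22 = byte 2 bit 6; 2 bits remain

Answer: 2 0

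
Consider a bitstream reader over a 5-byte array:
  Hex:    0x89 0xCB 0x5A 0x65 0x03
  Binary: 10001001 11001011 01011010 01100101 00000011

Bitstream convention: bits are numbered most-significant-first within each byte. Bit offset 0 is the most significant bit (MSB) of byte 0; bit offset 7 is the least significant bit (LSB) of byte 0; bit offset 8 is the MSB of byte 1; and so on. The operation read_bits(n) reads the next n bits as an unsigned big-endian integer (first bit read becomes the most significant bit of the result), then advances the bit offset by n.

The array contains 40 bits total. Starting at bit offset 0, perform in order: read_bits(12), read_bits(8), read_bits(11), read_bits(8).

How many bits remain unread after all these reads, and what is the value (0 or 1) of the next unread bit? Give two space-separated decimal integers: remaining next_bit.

Answer: 1 1

Derivation:
Read 1: bits[0:12] width=12 -> value=2204 (bin 100010011100); offset now 12 = byte 1 bit 4; 28 bits remain
Read 2: bits[12:20] width=8 -> value=181 (bin 10110101); offset now 20 = byte 2 bit 4; 20 bits remain
Read 3: bits[20:31] width=11 -> value=1330 (bin 10100110010); offset now 31 = byte 3 bit 7; 9 bits remain
Read 4: bits[31:39] width=8 -> value=129 (bin 10000001); offset now 39 = byte 4 bit 7; 1 bits remain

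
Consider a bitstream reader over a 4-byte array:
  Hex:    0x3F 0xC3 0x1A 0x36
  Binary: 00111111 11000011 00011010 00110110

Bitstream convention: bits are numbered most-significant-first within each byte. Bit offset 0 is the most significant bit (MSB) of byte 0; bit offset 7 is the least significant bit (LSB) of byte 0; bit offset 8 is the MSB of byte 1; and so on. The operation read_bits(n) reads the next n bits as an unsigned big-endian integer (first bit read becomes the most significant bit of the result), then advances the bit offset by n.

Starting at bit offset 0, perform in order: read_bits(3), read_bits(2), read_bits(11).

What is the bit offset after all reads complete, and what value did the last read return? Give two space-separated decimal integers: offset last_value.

Read 1: bits[0:3] width=3 -> value=1 (bin 001); offset now 3 = byte 0 bit 3; 29 bits remain
Read 2: bits[3:5] width=2 -> value=3 (bin 11); offset now 5 = byte 0 bit 5; 27 bits remain
Read 3: bits[5:16] width=11 -> value=1987 (bin 11111000011); offset now 16 = byte 2 bit 0; 16 bits remain

Answer: 16 1987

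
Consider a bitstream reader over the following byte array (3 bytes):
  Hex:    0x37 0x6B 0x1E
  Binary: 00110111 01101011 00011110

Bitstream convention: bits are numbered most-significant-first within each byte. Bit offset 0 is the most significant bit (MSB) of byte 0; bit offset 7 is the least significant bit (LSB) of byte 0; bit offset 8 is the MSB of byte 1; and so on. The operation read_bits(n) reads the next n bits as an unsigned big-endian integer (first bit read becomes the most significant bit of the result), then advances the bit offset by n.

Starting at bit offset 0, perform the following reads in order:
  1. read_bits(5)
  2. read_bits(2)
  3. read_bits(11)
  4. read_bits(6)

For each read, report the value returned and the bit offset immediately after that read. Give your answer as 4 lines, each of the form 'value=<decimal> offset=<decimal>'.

Read 1: bits[0:5] width=5 -> value=6 (bin 00110); offset now 5 = byte 0 bit 5; 19 bits remain
Read 2: bits[5:7] width=2 -> value=3 (bin 11); offset now 7 = byte 0 bit 7; 17 bits remain
Read 3: bits[7:18] width=11 -> value=1452 (bin 10110101100); offset now 18 = byte 2 bit 2; 6 bits remain
Read 4: bits[18:24] width=6 -> value=30 (bin 011110); offset now 24 = byte 3 bit 0; 0 bits remain

Answer: value=6 offset=5
value=3 offset=7
value=1452 offset=18
value=30 offset=24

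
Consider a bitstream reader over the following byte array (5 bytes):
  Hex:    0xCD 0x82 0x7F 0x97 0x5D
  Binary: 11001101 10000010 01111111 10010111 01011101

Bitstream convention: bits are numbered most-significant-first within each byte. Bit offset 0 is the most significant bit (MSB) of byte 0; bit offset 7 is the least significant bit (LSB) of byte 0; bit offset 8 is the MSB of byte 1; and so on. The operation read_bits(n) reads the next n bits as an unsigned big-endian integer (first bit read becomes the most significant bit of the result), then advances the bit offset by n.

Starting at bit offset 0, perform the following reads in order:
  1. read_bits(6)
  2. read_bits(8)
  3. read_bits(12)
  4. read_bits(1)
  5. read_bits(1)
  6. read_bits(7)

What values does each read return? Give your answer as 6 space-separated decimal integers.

Answer: 51 96 2558 0 1 58

Derivation:
Read 1: bits[0:6] width=6 -> value=51 (bin 110011); offset now 6 = byte 0 bit 6; 34 bits remain
Read 2: bits[6:14] width=8 -> value=96 (bin 01100000); offset now 14 = byte 1 bit 6; 26 bits remain
Read 3: bits[14:26] width=12 -> value=2558 (bin 100111111110); offset now 26 = byte 3 bit 2; 14 bits remain
Read 4: bits[26:27] width=1 -> value=0 (bin 0); offset now 27 = byte 3 bit 3; 13 bits remain
Read 5: bits[27:28] width=1 -> value=1 (bin 1); offset now 28 = byte 3 bit 4; 12 bits remain
Read 6: bits[28:35] width=7 -> value=58 (bin 0111010); offset now 35 = byte 4 bit 3; 5 bits remain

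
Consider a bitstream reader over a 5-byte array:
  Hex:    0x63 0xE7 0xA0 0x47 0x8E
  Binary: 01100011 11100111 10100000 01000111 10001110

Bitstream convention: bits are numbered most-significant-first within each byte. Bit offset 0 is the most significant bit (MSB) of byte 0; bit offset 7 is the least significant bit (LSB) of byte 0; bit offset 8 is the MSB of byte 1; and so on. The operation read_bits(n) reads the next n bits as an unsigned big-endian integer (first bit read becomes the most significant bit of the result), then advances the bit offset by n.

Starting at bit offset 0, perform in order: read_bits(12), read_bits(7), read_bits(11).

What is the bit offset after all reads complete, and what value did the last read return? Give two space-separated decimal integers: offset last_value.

Read 1: bits[0:12] width=12 -> value=1598 (bin 011000111110); offset now 12 = byte 1 bit 4; 28 bits remain
Read 2: bits[12:19] width=7 -> value=61 (bin 0111101); offset now 19 = byte 2 bit 3; 21 bits remain
Read 3: bits[19:30] width=11 -> value=17 (bin 00000010001); offset now 30 = byte 3 bit 6; 10 bits remain

Answer: 30 17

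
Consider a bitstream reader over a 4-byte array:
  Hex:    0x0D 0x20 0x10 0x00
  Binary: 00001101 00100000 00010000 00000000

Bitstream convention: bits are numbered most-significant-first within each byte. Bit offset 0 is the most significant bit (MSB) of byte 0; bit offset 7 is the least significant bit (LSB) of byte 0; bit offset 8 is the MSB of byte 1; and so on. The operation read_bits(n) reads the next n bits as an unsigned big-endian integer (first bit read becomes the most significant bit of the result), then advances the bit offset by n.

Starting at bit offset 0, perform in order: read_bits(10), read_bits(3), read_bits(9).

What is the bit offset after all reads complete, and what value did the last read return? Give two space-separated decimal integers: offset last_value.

Read 1: bits[0:10] width=10 -> value=52 (bin 0000110100); offset now 10 = byte 1 bit 2; 22 bits remain
Read 2: bits[10:13] width=3 -> value=4 (bin 100); offset now 13 = byte 1 bit 5; 19 bits remain
Read 3: bits[13:22] width=9 -> value=4 (bin 000000100); offset now 22 = byte 2 bit 6; 10 bits remain

Answer: 22 4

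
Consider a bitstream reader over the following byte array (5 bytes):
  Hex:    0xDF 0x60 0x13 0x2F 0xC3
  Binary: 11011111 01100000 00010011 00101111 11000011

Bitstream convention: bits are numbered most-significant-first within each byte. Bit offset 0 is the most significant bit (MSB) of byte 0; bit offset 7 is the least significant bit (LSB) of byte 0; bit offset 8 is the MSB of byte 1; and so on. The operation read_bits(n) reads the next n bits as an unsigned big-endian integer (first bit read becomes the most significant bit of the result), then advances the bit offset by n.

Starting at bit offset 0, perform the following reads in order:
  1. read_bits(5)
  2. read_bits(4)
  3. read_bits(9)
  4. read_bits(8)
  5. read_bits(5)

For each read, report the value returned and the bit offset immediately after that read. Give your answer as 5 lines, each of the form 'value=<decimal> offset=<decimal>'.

Read 1: bits[0:5] width=5 -> value=27 (bin 11011); offset now 5 = byte 0 bit 5; 35 bits remain
Read 2: bits[5:9] width=4 -> value=14 (bin 1110); offset now 9 = byte 1 bit 1; 31 bits remain
Read 3: bits[9:18] width=9 -> value=384 (bin 110000000); offset now 18 = byte 2 bit 2; 22 bits remain
Read 4: bits[18:26] width=8 -> value=76 (bin 01001100); offset now 26 = byte 3 bit 2; 14 bits remain
Read 5: bits[26:31] width=5 -> value=23 (bin 10111); offset now 31 = byte 3 bit 7; 9 bits remain

Answer: value=27 offset=5
value=14 offset=9
value=384 offset=18
value=76 offset=26
value=23 offset=31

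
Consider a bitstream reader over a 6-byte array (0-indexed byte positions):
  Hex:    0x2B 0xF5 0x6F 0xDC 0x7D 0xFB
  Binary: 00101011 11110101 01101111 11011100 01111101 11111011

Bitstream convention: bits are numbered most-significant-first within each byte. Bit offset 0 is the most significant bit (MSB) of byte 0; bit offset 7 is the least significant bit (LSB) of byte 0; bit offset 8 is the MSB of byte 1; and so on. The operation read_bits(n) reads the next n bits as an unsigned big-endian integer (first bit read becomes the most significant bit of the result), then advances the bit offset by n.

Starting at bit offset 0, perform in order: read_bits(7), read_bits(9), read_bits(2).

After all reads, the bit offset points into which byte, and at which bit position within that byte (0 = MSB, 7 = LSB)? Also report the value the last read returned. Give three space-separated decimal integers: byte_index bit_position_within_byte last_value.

Read 1: bits[0:7] width=7 -> value=21 (bin 0010101); offset now 7 = byte 0 bit 7; 41 bits remain
Read 2: bits[7:16] width=9 -> value=501 (bin 111110101); offset now 16 = byte 2 bit 0; 32 bits remain
Read 3: bits[16:18] width=2 -> value=1 (bin 01); offset now 18 = byte 2 bit 2; 30 bits remain

Answer: 2 2 1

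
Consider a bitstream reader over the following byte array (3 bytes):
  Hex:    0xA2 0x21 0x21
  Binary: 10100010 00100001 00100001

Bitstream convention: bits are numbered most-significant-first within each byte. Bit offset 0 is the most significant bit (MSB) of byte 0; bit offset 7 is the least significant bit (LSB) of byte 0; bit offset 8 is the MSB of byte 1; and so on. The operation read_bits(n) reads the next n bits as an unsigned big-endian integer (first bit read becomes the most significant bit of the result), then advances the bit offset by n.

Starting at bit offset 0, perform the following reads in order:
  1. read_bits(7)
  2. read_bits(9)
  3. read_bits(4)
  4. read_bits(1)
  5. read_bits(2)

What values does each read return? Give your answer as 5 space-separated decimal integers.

Read 1: bits[0:7] width=7 -> value=81 (bin 1010001); offset now 7 = byte 0 bit 7; 17 bits remain
Read 2: bits[7:16] width=9 -> value=33 (bin 000100001); offset now 16 = byte 2 bit 0; 8 bits remain
Read 3: bits[16:20] width=4 -> value=2 (bin 0010); offset now 20 = byte 2 bit 4; 4 bits remain
Read 4: bits[20:21] width=1 -> value=0 (bin 0); offset now 21 = byte 2 bit 5; 3 bits remain
Read 5: bits[21:23] width=2 -> value=0 (bin 00); offset now 23 = byte 2 bit 7; 1 bits remain

Answer: 81 33 2 0 0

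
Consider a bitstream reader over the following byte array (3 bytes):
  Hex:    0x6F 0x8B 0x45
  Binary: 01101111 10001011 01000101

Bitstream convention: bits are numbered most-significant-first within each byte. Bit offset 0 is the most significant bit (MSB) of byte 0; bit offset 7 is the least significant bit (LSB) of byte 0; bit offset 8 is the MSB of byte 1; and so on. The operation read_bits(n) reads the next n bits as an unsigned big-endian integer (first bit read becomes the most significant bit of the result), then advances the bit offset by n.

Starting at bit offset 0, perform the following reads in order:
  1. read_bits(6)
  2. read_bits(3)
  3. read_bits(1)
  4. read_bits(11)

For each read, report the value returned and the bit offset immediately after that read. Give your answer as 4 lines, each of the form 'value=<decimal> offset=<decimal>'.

Read 1: bits[0:6] width=6 -> value=27 (bin 011011); offset now 6 = byte 0 bit 6; 18 bits remain
Read 2: bits[6:9] width=3 -> value=7 (bin 111); offset now 9 = byte 1 bit 1; 15 bits remain
Read 3: bits[9:10] width=1 -> value=0 (bin 0); offset now 10 = byte 1 bit 2; 14 bits remain
Read 4: bits[10:21] width=11 -> value=360 (bin 00101101000); offset now 21 = byte 2 bit 5; 3 bits remain

Answer: value=27 offset=6
value=7 offset=9
value=0 offset=10
value=360 offset=21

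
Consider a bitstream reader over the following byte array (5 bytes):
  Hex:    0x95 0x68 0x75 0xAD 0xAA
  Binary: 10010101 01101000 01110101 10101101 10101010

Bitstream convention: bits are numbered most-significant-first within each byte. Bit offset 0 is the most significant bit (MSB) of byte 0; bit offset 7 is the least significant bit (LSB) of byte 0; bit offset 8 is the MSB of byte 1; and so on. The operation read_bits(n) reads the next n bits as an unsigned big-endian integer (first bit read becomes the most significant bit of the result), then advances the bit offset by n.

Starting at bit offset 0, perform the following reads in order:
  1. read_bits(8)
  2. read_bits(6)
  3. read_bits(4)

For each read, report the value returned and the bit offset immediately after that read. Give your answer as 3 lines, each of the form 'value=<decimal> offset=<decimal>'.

Read 1: bits[0:8] width=8 -> value=149 (bin 10010101); offset now 8 = byte 1 bit 0; 32 bits remain
Read 2: bits[8:14] width=6 -> value=26 (bin 011010); offset now 14 = byte 1 bit 6; 26 bits remain
Read 3: bits[14:18] width=4 -> value=1 (bin 0001); offset now 18 = byte 2 bit 2; 22 bits remain

Answer: value=149 offset=8
value=26 offset=14
value=1 offset=18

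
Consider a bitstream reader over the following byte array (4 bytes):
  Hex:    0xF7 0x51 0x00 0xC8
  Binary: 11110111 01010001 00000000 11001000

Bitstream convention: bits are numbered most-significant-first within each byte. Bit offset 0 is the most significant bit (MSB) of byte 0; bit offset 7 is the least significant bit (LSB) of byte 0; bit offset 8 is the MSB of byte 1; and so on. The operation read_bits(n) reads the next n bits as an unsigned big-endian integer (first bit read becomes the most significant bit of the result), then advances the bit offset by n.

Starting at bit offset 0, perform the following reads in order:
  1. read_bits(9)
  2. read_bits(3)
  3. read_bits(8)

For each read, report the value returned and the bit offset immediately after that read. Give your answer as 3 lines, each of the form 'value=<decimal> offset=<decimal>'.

Read 1: bits[0:9] width=9 -> value=494 (bin 111101110); offset now 9 = byte 1 bit 1; 23 bits remain
Read 2: bits[9:12] width=3 -> value=5 (bin 101); offset now 12 = byte 1 bit 4; 20 bits remain
Read 3: bits[12:20] width=8 -> value=16 (bin 00010000); offset now 20 = byte 2 bit 4; 12 bits remain

Answer: value=494 offset=9
value=5 offset=12
value=16 offset=20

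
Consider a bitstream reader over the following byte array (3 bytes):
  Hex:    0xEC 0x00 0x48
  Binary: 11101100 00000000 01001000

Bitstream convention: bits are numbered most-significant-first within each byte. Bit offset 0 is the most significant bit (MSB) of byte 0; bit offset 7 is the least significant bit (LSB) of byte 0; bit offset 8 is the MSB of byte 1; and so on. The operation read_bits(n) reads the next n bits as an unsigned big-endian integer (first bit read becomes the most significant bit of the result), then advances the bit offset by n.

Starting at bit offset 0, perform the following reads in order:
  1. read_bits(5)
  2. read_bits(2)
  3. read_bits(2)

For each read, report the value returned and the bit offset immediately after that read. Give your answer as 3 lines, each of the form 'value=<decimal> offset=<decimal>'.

Read 1: bits[0:5] width=5 -> value=29 (bin 11101); offset now 5 = byte 0 bit 5; 19 bits remain
Read 2: bits[5:7] width=2 -> value=2 (bin 10); offset now 7 = byte 0 bit 7; 17 bits remain
Read 3: bits[7:9] width=2 -> value=0 (bin 00); offset now 9 = byte 1 bit 1; 15 bits remain

Answer: value=29 offset=5
value=2 offset=7
value=0 offset=9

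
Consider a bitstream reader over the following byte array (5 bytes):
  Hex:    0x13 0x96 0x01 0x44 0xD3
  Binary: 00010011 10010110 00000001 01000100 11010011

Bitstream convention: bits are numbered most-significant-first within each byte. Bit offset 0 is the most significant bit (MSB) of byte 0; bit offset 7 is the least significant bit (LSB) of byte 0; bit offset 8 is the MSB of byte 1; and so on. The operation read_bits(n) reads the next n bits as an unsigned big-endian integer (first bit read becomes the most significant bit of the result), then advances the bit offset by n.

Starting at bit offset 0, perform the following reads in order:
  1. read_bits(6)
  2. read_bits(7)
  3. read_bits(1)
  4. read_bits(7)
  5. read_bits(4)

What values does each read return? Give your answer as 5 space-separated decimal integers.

Read 1: bits[0:6] width=6 -> value=4 (bin 000100); offset now 6 = byte 0 bit 6; 34 bits remain
Read 2: bits[6:13] width=7 -> value=114 (bin 1110010); offset now 13 = byte 1 bit 5; 27 bits remain
Read 3: bits[13:14] width=1 -> value=1 (bin 1); offset now 14 = byte 1 bit 6; 26 bits remain
Read 4: bits[14:21] width=7 -> value=64 (bin 1000000); offset now 21 = byte 2 bit 5; 19 bits remain
Read 5: bits[21:25] width=4 -> value=2 (bin 0010); offset now 25 = byte 3 bit 1; 15 bits remain

Answer: 4 114 1 64 2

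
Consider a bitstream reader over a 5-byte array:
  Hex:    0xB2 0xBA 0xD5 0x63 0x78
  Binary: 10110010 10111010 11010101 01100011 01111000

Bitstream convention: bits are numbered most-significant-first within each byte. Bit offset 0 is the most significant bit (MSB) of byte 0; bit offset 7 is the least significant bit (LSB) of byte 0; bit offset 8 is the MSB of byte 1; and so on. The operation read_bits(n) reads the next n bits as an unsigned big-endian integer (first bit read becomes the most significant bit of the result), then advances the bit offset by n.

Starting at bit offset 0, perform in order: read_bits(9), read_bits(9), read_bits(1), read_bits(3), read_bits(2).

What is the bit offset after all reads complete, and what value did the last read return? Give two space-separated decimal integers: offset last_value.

Read 1: bits[0:9] width=9 -> value=357 (bin 101100101); offset now 9 = byte 1 bit 1; 31 bits remain
Read 2: bits[9:18] width=9 -> value=235 (bin 011101011); offset now 18 = byte 2 bit 2; 22 bits remain
Read 3: bits[18:19] width=1 -> value=0 (bin 0); offset now 19 = byte 2 bit 3; 21 bits remain
Read 4: bits[19:22] width=3 -> value=5 (bin 101); offset now 22 = byte 2 bit 6; 18 bits remain
Read 5: bits[22:24] width=2 -> value=1 (bin 01); offset now 24 = byte 3 bit 0; 16 bits remain

Answer: 24 1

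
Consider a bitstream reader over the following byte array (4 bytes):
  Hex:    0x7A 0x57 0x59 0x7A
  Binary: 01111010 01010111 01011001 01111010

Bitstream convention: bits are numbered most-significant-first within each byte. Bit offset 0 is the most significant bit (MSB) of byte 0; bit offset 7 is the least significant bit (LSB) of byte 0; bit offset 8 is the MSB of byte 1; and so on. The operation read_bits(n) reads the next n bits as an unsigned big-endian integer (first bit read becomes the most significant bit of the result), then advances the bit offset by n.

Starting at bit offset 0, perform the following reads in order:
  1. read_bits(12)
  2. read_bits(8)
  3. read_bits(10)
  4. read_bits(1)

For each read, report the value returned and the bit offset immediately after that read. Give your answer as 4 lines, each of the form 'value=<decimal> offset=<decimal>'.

Read 1: bits[0:12] width=12 -> value=1957 (bin 011110100101); offset now 12 = byte 1 bit 4; 20 bits remain
Read 2: bits[12:20] width=8 -> value=117 (bin 01110101); offset now 20 = byte 2 bit 4; 12 bits remain
Read 3: bits[20:30] width=10 -> value=606 (bin 1001011110); offset now 30 = byte 3 bit 6; 2 bits remain
Read 4: bits[30:31] width=1 -> value=1 (bin 1); offset now 31 = byte 3 bit 7; 1 bits remain

Answer: value=1957 offset=12
value=117 offset=20
value=606 offset=30
value=1 offset=31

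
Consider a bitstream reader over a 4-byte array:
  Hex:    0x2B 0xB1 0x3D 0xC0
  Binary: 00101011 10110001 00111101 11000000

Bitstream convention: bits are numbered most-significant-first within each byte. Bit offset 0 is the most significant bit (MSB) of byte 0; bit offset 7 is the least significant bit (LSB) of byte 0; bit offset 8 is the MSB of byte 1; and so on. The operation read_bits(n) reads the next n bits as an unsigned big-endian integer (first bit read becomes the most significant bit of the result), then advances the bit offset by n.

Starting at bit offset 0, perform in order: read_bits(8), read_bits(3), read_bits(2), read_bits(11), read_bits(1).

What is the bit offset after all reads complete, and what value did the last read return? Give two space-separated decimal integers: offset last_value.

Read 1: bits[0:8] width=8 -> value=43 (bin 00101011); offset now 8 = byte 1 bit 0; 24 bits remain
Read 2: bits[8:11] width=3 -> value=5 (bin 101); offset now 11 = byte 1 bit 3; 21 bits remain
Read 3: bits[11:13] width=2 -> value=2 (bin 10); offset now 13 = byte 1 bit 5; 19 bits remain
Read 4: bits[13:24] width=11 -> value=317 (bin 00100111101); offset now 24 = byte 3 bit 0; 8 bits remain
Read 5: bits[24:25] width=1 -> value=1 (bin 1); offset now 25 = byte 3 bit 1; 7 bits remain

Answer: 25 1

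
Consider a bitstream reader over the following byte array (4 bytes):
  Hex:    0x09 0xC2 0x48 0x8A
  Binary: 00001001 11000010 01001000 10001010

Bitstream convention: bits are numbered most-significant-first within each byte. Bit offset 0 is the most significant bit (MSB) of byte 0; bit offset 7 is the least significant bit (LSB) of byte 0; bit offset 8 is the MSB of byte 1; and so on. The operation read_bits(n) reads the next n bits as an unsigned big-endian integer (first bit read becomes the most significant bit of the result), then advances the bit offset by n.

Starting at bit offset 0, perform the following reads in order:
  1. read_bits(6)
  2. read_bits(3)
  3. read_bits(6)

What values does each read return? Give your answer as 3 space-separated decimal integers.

Answer: 2 3 33

Derivation:
Read 1: bits[0:6] width=6 -> value=2 (bin 000010); offset now 6 = byte 0 bit 6; 26 bits remain
Read 2: bits[6:9] width=3 -> value=3 (bin 011); offset now 9 = byte 1 bit 1; 23 bits remain
Read 3: bits[9:15] width=6 -> value=33 (bin 100001); offset now 15 = byte 1 bit 7; 17 bits remain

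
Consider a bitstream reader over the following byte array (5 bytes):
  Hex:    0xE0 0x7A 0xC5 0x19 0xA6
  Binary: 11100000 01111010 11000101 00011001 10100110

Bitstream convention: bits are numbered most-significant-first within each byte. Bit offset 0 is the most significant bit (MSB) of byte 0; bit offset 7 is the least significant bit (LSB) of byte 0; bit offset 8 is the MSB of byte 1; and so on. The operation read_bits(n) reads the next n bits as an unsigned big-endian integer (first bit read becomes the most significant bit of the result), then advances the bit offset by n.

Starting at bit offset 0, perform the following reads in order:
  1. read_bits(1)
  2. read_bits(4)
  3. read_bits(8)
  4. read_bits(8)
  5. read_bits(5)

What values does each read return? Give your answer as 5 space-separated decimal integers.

Answer: 1 12 15 88 20

Derivation:
Read 1: bits[0:1] width=1 -> value=1 (bin 1); offset now 1 = byte 0 bit 1; 39 bits remain
Read 2: bits[1:5] width=4 -> value=12 (bin 1100); offset now 5 = byte 0 bit 5; 35 bits remain
Read 3: bits[5:13] width=8 -> value=15 (bin 00001111); offset now 13 = byte 1 bit 5; 27 bits remain
Read 4: bits[13:21] width=8 -> value=88 (bin 01011000); offset now 21 = byte 2 bit 5; 19 bits remain
Read 5: bits[21:26] width=5 -> value=20 (bin 10100); offset now 26 = byte 3 bit 2; 14 bits remain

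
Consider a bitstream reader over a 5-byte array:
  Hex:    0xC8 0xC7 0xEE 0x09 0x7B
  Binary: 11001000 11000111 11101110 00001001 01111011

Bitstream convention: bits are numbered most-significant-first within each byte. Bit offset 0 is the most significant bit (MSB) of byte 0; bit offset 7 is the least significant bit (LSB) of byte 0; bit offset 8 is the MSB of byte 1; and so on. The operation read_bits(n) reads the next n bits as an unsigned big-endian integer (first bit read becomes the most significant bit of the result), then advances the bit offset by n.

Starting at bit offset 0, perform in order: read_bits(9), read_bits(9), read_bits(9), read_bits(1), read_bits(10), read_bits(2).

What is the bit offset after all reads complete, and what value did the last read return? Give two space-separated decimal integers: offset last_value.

Answer: 40 3

Derivation:
Read 1: bits[0:9] width=9 -> value=401 (bin 110010001); offset now 9 = byte 1 bit 1; 31 bits remain
Read 2: bits[9:18] width=9 -> value=287 (bin 100011111); offset now 18 = byte 2 bit 2; 22 bits remain
Read 3: bits[18:27] width=9 -> value=368 (bin 101110000); offset now 27 = byte 3 bit 3; 13 bits remain
Read 4: bits[27:28] width=1 -> value=0 (bin 0); offset now 28 = byte 3 bit 4; 12 bits remain
Read 5: bits[28:38] width=10 -> value=606 (bin 1001011110); offset now 38 = byte 4 bit 6; 2 bits remain
Read 6: bits[38:40] width=2 -> value=3 (bin 11); offset now 40 = byte 5 bit 0; 0 bits remain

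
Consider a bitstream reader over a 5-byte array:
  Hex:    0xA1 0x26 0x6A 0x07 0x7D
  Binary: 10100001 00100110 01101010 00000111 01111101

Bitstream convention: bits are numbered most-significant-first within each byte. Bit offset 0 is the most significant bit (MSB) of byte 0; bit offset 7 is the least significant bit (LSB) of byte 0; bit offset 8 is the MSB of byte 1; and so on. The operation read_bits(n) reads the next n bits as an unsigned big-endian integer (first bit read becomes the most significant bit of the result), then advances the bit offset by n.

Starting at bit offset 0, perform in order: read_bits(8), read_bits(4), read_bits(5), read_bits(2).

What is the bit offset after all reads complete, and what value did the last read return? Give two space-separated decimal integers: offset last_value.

Answer: 19 3

Derivation:
Read 1: bits[0:8] width=8 -> value=161 (bin 10100001); offset now 8 = byte 1 bit 0; 32 bits remain
Read 2: bits[8:12] width=4 -> value=2 (bin 0010); offset now 12 = byte 1 bit 4; 28 bits remain
Read 3: bits[12:17] width=5 -> value=12 (bin 01100); offset now 17 = byte 2 bit 1; 23 bits remain
Read 4: bits[17:19] width=2 -> value=3 (bin 11); offset now 19 = byte 2 bit 3; 21 bits remain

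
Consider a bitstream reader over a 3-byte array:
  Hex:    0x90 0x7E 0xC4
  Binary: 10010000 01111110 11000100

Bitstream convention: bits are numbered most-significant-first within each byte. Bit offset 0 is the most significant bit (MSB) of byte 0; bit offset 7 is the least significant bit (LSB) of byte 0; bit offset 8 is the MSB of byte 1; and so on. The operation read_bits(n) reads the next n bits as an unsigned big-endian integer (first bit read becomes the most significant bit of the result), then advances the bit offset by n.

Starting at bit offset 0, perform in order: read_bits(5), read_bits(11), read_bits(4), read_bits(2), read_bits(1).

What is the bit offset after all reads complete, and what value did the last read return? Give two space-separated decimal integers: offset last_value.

Read 1: bits[0:5] width=5 -> value=18 (bin 10010); offset now 5 = byte 0 bit 5; 19 bits remain
Read 2: bits[5:16] width=11 -> value=126 (bin 00001111110); offset now 16 = byte 2 bit 0; 8 bits remain
Read 3: bits[16:20] width=4 -> value=12 (bin 1100); offset now 20 = byte 2 bit 4; 4 bits remain
Read 4: bits[20:22] width=2 -> value=1 (bin 01); offset now 22 = byte 2 bit 6; 2 bits remain
Read 5: bits[22:23] width=1 -> value=0 (bin 0); offset now 23 = byte 2 bit 7; 1 bits remain

Answer: 23 0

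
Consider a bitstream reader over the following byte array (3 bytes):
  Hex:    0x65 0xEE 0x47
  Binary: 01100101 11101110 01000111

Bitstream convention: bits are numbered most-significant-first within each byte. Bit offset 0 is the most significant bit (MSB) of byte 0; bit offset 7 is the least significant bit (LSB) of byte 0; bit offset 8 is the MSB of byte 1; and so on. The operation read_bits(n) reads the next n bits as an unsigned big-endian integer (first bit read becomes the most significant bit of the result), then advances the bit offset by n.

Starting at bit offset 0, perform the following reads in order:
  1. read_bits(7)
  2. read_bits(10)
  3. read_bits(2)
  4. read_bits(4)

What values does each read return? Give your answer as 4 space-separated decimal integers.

Answer: 50 988 2 3

Derivation:
Read 1: bits[0:7] width=7 -> value=50 (bin 0110010); offset now 7 = byte 0 bit 7; 17 bits remain
Read 2: bits[7:17] width=10 -> value=988 (bin 1111011100); offset now 17 = byte 2 bit 1; 7 bits remain
Read 3: bits[17:19] width=2 -> value=2 (bin 10); offset now 19 = byte 2 bit 3; 5 bits remain
Read 4: bits[19:23] width=4 -> value=3 (bin 0011); offset now 23 = byte 2 bit 7; 1 bits remain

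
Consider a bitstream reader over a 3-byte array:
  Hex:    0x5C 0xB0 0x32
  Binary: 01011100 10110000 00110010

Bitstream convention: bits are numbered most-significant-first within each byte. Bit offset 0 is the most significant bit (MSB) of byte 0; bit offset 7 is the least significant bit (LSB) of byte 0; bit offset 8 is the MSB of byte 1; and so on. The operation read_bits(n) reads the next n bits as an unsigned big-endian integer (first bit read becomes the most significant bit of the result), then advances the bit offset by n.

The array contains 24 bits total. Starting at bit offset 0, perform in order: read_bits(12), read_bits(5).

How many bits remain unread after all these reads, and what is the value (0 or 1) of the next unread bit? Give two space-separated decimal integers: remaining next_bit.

Read 1: bits[0:12] width=12 -> value=1483 (bin 010111001011); offset now 12 = byte 1 bit 4; 12 bits remain
Read 2: bits[12:17] width=5 -> value=0 (bin 00000); offset now 17 = byte 2 bit 1; 7 bits remain

Answer: 7 0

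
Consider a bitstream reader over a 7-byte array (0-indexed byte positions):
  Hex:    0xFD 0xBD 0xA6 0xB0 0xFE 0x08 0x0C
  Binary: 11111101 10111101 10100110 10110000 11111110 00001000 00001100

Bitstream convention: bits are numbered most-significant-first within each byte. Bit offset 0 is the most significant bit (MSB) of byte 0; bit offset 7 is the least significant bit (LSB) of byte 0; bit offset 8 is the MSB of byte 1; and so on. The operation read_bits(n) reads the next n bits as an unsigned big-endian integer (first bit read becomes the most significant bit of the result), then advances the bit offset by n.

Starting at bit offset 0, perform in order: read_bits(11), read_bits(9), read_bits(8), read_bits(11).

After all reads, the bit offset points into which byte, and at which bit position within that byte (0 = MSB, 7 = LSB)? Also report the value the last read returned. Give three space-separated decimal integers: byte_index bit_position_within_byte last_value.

Answer: 4 7 127

Derivation:
Read 1: bits[0:11] width=11 -> value=2029 (bin 11111101101); offset now 11 = byte 1 bit 3; 45 bits remain
Read 2: bits[11:20] width=9 -> value=474 (bin 111011010); offset now 20 = byte 2 bit 4; 36 bits remain
Read 3: bits[20:28] width=8 -> value=107 (bin 01101011); offset now 28 = byte 3 bit 4; 28 bits remain
Read 4: bits[28:39] width=11 -> value=127 (bin 00001111111); offset now 39 = byte 4 bit 7; 17 bits remain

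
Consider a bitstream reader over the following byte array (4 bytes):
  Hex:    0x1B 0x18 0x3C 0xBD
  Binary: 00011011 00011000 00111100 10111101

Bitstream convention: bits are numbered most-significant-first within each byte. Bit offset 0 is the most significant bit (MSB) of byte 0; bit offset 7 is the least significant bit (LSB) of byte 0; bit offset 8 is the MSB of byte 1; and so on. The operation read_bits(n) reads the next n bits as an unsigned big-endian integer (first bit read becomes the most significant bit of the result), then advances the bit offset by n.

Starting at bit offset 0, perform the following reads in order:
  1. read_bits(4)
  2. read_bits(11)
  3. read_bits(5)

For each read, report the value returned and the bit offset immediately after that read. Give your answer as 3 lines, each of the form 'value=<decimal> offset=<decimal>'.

Answer: value=1 offset=4
value=1420 offset=15
value=3 offset=20

Derivation:
Read 1: bits[0:4] width=4 -> value=1 (bin 0001); offset now 4 = byte 0 bit 4; 28 bits remain
Read 2: bits[4:15] width=11 -> value=1420 (bin 10110001100); offset now 15 = byte 1 bit 7; 17 bits remain
Read 3: bits[15:20] width=5 -> value=3 (bin 00011); offset now 20 = byte 2 bit 4; 12 bits remain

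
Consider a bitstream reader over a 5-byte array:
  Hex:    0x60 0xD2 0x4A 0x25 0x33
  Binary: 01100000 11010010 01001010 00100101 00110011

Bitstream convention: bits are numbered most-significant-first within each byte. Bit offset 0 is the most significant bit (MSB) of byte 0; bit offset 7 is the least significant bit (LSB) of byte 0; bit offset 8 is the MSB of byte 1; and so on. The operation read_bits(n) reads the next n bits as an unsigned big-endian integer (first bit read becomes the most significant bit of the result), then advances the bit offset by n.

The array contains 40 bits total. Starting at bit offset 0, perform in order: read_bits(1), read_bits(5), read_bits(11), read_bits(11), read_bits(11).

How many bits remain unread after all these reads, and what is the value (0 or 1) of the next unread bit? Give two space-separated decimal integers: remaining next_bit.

Read 1: bits[0:1] width=1 -> value=0 (bin 0); offset now 1 = byte 0 bit 1; 39 bits remain
Read 2: bits[1:6] width=5 -> value=24 (bin 11000); offset now 6 = byte 0 bit 6; 34 bits remain
Read 3: bits[6:17] width=11 -> value=420 (bin 00110100100); offset now 17 = byte 2 bit 1; 23 bits remain
Read 4: bits[17:28] width=11 -> value=1186 (bin 10010100010); offset now 28 = byte 3 bit 4; 12 bits remain
Read 5: bits[28:39] width=11 -> value=665 (bin 01010011001); offset now 39 = byte 4 bit 7; 1 bits remain

Answer: 1 1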